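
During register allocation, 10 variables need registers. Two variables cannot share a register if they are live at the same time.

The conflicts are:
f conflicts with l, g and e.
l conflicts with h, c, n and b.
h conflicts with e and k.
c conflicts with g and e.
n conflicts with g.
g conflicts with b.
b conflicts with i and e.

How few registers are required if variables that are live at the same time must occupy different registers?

c and e conflict, so at least 2 registers are needed.
2 registers suffice: register 1 → {l, g, i, e, k}; register 2 → {f, h, c, n, b}. Each listed conflict is separated.

2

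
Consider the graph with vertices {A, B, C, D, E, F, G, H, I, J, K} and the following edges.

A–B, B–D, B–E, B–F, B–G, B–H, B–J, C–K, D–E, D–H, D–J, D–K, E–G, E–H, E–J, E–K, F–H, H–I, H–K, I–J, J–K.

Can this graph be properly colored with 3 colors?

No

B, D, E, J form a clique, so at least 4 colors are needed.
So 3 colors are not enough.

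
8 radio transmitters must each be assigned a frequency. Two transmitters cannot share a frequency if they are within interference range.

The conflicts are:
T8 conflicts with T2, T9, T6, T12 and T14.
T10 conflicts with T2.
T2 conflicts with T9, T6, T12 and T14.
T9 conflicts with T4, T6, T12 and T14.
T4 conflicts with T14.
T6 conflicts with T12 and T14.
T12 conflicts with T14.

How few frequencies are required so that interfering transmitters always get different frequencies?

6

T8, T2, T9, T6, T12, T14 are mutually in conflict, so at least 6 frequencies are needed.
A valid assignment using 6 frequencies: T8=6, T10=2, T2=1, T9=3, T4=1, T6=4, T12=5, T14=2. No two conflicting transmitters share a frequency.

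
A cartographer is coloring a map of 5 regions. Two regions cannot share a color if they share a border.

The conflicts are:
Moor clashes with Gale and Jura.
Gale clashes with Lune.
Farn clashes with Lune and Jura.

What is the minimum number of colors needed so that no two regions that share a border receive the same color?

3

The cycle Lune-Farn-Jura-Moor-Gale-Lune has odd length 5, so it cannot be 2-colored; at least 3 colors are needed.
3 colors suffice: color 1 → {Gale, Jura}; color 2 → {Moor, Farn}; color 3 → {Lune}. Each listed conflict is separated.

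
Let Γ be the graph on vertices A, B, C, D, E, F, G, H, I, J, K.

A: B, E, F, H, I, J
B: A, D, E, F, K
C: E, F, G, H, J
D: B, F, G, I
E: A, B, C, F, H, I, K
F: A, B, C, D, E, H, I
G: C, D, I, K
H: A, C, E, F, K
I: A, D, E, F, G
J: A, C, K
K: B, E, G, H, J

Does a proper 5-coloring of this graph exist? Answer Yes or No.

Yes

The chromatic number is 4. A, B, E, F are pairwise adjacent (a clique of size 4), so at least 4 colors are needed.
4 colors suffice: color 1 → {E, G, J}; color 2 → {F, K}; color 3 → {A, C, D}; color 4 → {B, H, I}.
Since 5 ≥ 4, a proper 5-coloring certainly exists.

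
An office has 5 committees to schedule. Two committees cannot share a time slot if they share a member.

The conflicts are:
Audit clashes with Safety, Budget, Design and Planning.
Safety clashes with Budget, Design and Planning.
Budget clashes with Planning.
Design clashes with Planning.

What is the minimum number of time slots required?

4

Audit, Safety, Budget, Planning are mutually in conflict, so at least 4 time slots are needed.
4 time slots suffice: time slot 1 → {Planning}; time slot 2 → {Audit}; time slot 3 → {Safety}; time slot 4 → {Budget, Design}. No two conflicting committees share a time slot.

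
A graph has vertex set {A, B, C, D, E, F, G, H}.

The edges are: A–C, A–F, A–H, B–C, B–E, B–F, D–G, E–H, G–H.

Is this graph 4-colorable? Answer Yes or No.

Yes

The chromatic number is 3. The cycle F-A-H-E-B-F has odd length 5, so it cannot be 2-colored; at least 3 colors are needed.
3 colors suffice: color 1 → {A, B, G}; color 2 → {C, D, F, H}; color 3 → {E}.
Since 4 ≥ 3, a proper 4-coloring certainly exists.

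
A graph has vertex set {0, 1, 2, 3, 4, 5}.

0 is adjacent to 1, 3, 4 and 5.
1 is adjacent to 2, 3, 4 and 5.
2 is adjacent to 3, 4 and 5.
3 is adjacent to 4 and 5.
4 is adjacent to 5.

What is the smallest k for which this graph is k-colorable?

5

0, 1, 3, 4, 5 are mutually adjacent (a clique of size 5), so at least 5 colors are needed.
5 colors suffice: color red → {4}; color blue → {5}; color green → {3}; color yellow → {1}; color purple → {0, 2}. Every edge joins two different colors.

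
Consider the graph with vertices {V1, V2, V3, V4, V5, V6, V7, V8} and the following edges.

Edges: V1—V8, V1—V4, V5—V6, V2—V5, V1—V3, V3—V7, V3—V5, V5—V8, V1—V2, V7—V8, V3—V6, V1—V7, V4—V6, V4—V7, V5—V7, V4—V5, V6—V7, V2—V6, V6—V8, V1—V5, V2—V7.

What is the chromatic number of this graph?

4

V5, V6, V7, V8 form a clique, so at least 4 colors are needed.
4 colors suffice: color 1 → {V5}; color 2 → {V7}; color 3 → {V1, V6}; color 4 → {V2, V3, V4, V8}. No two adjacent vertices share a color.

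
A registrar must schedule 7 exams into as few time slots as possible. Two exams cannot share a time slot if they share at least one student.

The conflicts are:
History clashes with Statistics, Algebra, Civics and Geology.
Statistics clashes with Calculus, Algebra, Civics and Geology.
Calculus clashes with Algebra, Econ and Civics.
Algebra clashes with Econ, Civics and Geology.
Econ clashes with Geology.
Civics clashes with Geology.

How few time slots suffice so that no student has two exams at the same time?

History, Statistics, Algebra, Civics, Geology pairwise conflict, so at least 5 time slots are needed.
5 time slots suffice: time slot 1 → {Algebra}; time slot 2 → {Statistics, Econ}; time slot 3 → {Civics}; time slot 4 → {Calculus, Geology}; time slot 5 → {History}. Each listed conflict is separated.

5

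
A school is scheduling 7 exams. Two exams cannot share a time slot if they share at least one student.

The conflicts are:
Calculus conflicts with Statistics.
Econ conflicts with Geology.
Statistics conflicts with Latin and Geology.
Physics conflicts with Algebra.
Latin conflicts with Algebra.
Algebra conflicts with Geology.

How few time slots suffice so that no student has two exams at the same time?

2

Physics and Algebra conflict, so at least 2 time slots are needed.
2 time slots suffice: time slot 1 → {Econ, Statistics, Algebra}; time slot 2 → {Calculus, Physics, Latin, Geology}. Every pair that conflicts lands in different time slots.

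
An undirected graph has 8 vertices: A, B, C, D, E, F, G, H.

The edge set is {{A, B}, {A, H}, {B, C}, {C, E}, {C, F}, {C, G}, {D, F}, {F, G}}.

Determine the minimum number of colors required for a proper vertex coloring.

3

C, F, G form a triangle, so at least 3 colors are needed.
3 colors suffice: color 1 → {A, C, D}; color 2 → {B, E, F, H}; color 3 → {G}. No two adjacent vertices share a color.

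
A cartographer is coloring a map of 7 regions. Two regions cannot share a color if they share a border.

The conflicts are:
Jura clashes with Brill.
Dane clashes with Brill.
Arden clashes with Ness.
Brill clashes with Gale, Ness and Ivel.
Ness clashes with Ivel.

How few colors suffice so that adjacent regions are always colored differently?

Brill, Ness, Ivel pairwise conflict, so at least 3 colors are needed.
A valid assignment using 3 colors: Jura=2, Dane=2, Arden=1, Brill=1, Gale=2, Ness=2, Ivel=3. Each listed conflict is separated.

3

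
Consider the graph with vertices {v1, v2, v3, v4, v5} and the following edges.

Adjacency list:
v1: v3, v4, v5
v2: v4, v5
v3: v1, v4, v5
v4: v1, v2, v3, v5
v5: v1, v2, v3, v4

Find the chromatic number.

v1, v3, v4, v5 are pairwise adjacent (a clique of size 4), so at least 4 colors are needed.
4 colors suffice: v1=green, v2=green, v3=yellow, v4=blue, v5=red. Each edge has distinct colors on its endpoints.

4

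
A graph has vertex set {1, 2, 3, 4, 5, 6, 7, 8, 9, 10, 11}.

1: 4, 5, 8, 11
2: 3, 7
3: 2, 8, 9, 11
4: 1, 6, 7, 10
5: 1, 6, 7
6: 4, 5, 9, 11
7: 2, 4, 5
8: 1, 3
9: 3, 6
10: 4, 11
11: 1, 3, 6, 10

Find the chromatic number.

2

4 and 6 are adjacent, so at least 2 colors are needed.
2 colors suffice: color a → {2, 4, 5, 8, 9, 11}; color b → {1, 3, 6, 7, 10}. Every edge joins two different colors.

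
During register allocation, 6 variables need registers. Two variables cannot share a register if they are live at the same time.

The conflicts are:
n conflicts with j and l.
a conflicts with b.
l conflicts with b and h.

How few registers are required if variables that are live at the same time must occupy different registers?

2

n and j conflict, so at least 2 registers are needed.
2 registers suffice: register 1 → {j, a, l}; register 2 → {n, b, h}. Every pair that conflicts lands in different registers.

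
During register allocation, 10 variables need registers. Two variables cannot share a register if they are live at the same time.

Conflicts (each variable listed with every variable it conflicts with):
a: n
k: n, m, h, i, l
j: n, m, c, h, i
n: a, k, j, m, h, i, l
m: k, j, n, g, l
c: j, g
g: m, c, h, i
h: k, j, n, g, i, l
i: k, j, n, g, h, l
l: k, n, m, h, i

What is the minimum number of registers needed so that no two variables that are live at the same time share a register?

k, n, h, i, l all conflict with each other, so at least 5 registers are needed.
A valid assignment using 5 registers: a=2, k=5, j=4, n=1, m=2, c=2, g=1, h=2, i=3, l=4. No two conflicting variables share a register.

5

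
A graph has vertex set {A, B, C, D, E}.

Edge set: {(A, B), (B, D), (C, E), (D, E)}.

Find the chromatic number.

B and D are adjacent, so at least 2 colors are needed.
2 colors suffice: color red → {A, C, D}; color blue → {B, E}. Every edge joins two different colors.

2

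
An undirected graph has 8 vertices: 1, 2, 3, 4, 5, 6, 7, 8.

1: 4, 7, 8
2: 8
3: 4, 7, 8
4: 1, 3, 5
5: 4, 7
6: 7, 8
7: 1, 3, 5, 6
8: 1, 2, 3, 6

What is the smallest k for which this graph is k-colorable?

2

6 and 8 are adjacent, so at least 2 colors are needed.
2 colors suffice: 1=b, 2=b, 3=b, 4=a, 5=b, 6=b, 7=a, 8=a. No two adjacent vertices share a color.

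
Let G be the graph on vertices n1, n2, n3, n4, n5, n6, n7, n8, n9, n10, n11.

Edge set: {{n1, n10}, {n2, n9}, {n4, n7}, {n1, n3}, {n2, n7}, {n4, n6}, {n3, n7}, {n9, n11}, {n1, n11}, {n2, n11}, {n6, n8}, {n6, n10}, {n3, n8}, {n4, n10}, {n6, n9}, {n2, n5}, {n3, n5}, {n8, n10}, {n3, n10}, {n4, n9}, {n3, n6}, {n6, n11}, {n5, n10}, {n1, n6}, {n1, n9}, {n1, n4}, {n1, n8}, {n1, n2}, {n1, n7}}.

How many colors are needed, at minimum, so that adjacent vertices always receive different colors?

n1, n3, n6, n8, n10 form a clique, so at least 5 colors are needed.
One proper 5-coloring: n1=1, n2=2, n3=4, n4=4, n5=1, n6=2, n7=3, n8=5, n9=3, n10=3, n11=4. Every edge joins two different colors.

5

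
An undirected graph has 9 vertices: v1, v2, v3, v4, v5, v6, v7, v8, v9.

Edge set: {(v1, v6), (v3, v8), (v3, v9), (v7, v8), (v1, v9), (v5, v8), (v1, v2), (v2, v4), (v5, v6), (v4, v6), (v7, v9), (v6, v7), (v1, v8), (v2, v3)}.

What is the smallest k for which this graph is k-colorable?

2

v1 and v6 are adjacent, so at least 2 colors are needed.
A valid assignment using 2 colors: v1=R, v2=B, v3=R, v4=R, v5=R, v6=B, v7=R, v8=B, v9=B. No two adjacent vertices share a color.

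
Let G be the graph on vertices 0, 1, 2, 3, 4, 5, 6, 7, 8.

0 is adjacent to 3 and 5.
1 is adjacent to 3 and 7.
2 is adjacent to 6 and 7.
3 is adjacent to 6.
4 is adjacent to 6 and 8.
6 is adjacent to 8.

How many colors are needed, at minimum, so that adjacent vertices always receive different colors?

4, 6, 8 are mutually adjacent, so at least 3 colors are needed.
3 colors suffice: color red → {0, 1, 6}; color blue → {3, 4, 5, 7}; color green → {2, 8}. Each edge has distinct colors on its endpoints.

3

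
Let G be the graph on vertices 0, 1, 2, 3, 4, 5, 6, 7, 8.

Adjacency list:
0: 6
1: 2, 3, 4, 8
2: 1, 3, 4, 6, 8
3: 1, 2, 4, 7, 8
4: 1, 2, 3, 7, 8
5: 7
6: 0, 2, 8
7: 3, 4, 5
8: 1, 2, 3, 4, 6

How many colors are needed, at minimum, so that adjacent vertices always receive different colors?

5

1, 2, 3, 4, 8 are mutually adjacent (a clique of size 5), so at least 5 colors are needed.
5 colors suffice: color red → {4, 5, 6}; color blue → {0, 7, 8}; color green → {2}; color yellow → {3}; color purple → {1}. No two adjacent vertices share a color.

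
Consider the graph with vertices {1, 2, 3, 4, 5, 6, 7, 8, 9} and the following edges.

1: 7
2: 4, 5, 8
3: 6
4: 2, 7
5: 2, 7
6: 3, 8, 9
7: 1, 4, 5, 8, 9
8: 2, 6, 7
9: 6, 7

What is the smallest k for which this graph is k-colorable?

2

5 and 7 are adjacent, so at least 2 colors are needed.
2 colors suffice: color a → {2, 6, 7}; color b → {1, 3, 4, 5, 8, 9}. Every edge joins two different colors.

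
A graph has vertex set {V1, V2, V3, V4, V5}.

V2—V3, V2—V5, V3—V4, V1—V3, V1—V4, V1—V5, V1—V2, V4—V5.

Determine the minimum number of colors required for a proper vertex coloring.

V1, V2, V3 form a triangle, so at least 3 colors are needed.
One proper 3-coloring: V1=1, V2=2, V3=3, V4=2, V5=3. No two adjacent vertices share a color.

3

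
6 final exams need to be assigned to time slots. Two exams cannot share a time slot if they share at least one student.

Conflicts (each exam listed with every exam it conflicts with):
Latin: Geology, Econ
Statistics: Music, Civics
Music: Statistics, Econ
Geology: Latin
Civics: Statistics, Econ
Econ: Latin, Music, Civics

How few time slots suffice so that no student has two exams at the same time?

Latin and Geology conflict, so at least 2 time slots are needed.
Using 2 time slots: Latin=2, Statistics=1, Music=2, Geology=1, Civics=2, Econ=1. No two conflicting exams share a time slot.

2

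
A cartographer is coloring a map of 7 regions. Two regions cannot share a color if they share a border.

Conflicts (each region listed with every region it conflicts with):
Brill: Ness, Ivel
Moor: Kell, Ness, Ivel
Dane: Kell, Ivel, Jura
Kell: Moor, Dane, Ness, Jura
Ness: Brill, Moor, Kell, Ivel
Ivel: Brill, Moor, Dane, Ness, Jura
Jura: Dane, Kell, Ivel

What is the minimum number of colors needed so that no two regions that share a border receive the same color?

3

Moor, Kell, Ness pairwise conflict, so at least 3 colors are needed.
3 colors suffice: Brill=3, Moor=3, Dane=2, Kell=1, Ness=2, Ivel=1, Jura=3. Every pair that conflicts lands in different colors.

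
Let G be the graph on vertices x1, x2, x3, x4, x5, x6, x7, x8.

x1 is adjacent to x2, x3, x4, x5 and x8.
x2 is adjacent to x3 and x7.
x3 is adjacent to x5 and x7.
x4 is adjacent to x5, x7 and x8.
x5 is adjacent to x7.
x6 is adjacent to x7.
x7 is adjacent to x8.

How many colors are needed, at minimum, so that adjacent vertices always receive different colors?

x4, x5, x7 are mutually adjacent, so at least 3 colors are needed.
3 colors suffice: color 1 → {x1, x7}; color 2 → {x3, x4, x6}; color 3 → {x2, x5, x8}. No two adjacent vertices share a color.

3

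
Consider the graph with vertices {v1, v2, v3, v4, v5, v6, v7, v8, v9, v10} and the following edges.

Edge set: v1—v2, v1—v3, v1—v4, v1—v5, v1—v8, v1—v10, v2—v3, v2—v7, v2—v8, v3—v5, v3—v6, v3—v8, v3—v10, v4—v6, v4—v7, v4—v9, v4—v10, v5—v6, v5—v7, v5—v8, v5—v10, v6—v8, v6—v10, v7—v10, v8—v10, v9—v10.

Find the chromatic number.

5

v1, v3, v5, v8, v10 are pairwise adjacent (a clique of size 5), so at least 5 colors are needed.
5 colors suffice: color 1 → {v2, v10}; color 2 → {v1, v6, v7, v9}; color 3 → {v4, v8}; color 4 → {v3}; color 5 → {v5}. Each edge has distinct colors on its endpoints.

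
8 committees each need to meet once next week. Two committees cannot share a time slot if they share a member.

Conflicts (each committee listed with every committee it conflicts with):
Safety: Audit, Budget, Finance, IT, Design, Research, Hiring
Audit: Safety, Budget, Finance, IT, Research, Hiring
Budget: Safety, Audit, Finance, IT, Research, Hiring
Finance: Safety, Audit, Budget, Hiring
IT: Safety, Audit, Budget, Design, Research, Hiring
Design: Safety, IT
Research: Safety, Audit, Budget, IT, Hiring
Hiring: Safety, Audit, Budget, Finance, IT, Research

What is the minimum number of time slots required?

Safety, Audit, Budget, IT, Research, Hiring all conflict with each other, so at least 6 time slots are needed.
6 time slots suffice: time slot 1 → {Safety}; time slot 2 → {Finance, IT}; time slot 3 → {Design, Hiring}; time slot 4 → {Audit}; time slot 5 → {Budget}; time slot 6 → {Research}. No two conflicting committees share a time slot.

6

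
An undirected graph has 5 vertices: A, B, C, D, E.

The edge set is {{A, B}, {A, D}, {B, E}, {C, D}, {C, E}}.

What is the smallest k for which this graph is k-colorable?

The cycle C-D-A-B-E-C has odd length 5, so it cannot be 2-colored; at least 3 colors are needed.
3 colors suffice: color red → {A, E}; color blue → {B, D}; color green → {C}. No two adjacent vertices share a color.

3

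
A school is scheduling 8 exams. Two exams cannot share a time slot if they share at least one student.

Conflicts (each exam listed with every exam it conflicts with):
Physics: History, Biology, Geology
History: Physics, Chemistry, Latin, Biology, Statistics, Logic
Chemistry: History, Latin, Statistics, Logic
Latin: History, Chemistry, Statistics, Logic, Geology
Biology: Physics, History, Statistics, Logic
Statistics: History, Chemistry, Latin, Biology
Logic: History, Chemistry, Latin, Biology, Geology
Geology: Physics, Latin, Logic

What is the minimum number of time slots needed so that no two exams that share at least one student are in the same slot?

4

History, Chemistry, Latin, Logic pairwise conflict, so at least 4 time slots are needed.
4 time slots suffice: time slot 1 → {History, Geology}; time slot 2 → {Physics, Statistics, Logic}; time slot 3 → {Latin, Biology}; time slot 4 → {Chemistry}. No two conflicting exams share a time slot.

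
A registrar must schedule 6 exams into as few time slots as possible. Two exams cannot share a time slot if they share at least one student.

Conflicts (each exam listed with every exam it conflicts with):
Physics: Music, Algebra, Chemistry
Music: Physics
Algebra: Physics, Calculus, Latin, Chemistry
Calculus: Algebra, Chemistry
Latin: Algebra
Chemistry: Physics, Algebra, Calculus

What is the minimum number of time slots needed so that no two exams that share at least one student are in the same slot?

3

Physics, Algebra, Chemistry pairwise conflict, so at least 3 time slots are needed.
3 time slots suffice: Physics=2, Music=1, Algebra=1, Calculus=2, Latin=2, Chemistry=3. Each listed conflict is separated.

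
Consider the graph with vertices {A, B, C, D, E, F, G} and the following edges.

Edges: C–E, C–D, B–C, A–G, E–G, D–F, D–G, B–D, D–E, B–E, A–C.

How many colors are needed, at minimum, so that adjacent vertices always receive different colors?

4

B, C, D, E are mutually adjacent (a clique of size 4), so at least 4 colors are needed.
4 colors suffice: color 1 → {A, D}; color 2 → {E, F}; color 3 → {C, G}; color 4 → {B}. Every edge joins two different colors.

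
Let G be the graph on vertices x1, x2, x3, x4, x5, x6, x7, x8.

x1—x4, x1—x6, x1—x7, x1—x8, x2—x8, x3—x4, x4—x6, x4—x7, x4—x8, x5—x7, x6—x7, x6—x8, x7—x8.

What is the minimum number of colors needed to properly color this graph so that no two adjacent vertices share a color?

x1, x4, x6, x7, x8 form a clique, so at least 5 colors are needed.
5 colors suffice: color red → {x2, x3, x7}; color blue → {x5, x8}; color green → {x4}; color yellow → {x6}; color purple → {x1}. Each edge has distinct colors on its endpoints.

5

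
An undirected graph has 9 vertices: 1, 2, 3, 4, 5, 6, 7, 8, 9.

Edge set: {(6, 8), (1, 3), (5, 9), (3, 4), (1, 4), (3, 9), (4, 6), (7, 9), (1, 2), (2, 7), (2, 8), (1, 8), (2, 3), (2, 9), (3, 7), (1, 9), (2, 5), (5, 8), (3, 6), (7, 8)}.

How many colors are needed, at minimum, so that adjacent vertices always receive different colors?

4

2, 3, 7, 9 are pairwise adjacent (a clique of size 4), so at least 4 colors are needed.
4 colors suffice: 1=d, 2=b, 3=a, 4=c, 5=d, 6=b, 7=d, 8=a, 9=c. No two adjacent vertices share a color.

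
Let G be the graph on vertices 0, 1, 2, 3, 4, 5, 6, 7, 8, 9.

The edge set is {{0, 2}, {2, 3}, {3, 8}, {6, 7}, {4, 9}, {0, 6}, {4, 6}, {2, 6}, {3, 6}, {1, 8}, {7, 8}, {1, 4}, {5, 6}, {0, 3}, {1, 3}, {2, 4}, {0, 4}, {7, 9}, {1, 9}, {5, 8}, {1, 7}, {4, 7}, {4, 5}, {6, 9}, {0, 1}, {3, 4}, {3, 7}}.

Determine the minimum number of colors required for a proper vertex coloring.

5

0, 2, 3, 4, 6 form a clique, so at least 5 colors are needed.
5 colors suffice: color a → {4, 8}; color b → {3, 5, 9}; color c → {1, 6}; color d → {0, 7}; color e → {2}. No two adjacent vertices share a color.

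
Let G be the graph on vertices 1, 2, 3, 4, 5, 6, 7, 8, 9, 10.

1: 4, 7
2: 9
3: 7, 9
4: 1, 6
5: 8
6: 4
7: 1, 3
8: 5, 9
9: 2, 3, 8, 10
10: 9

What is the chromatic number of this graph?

5 and 8 are adjacent, so at least 2 colors are needed.
2 colors suffice: color a → {4, 5, 7, 9}; color b → {1, 2, 3, 6, 8, 10}. Every edge joins two different colors.

2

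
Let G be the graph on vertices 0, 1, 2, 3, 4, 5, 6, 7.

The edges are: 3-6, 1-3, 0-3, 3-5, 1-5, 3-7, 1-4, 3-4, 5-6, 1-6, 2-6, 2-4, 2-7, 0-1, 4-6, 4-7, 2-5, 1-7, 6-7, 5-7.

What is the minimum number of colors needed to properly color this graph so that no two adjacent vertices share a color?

5

1, 3, 5, 6, 7 form a clique, so at least 5 colors are needed.
A valid assignment using 5 colors: 0=red, 1=blue, 2=blue, 3=yellow, 4=purple, 5=purple, 6=red, 7=green. No two adjacent vertices share a color.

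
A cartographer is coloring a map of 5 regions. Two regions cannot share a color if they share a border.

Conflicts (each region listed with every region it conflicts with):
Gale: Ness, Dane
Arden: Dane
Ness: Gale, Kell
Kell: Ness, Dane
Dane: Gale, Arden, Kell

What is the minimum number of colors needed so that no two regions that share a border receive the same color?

2

Ness and Kell conflict, so at least 2 colors are needed.
2 colors suffice: color 1 → {Ness, Dane}; color 2 → {Gale, Arden, Kell}. Each listed conflict is separated.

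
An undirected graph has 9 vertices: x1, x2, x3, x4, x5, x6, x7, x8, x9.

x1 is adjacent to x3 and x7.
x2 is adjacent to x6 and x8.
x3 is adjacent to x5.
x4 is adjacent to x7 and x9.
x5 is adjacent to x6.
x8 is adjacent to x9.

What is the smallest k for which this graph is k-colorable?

3

The cycle x5-x3-x1-x7-x4-x9-x8-x2-x6-x5 has odd length 9, so it cannot be 2-colored; at least 3 colors are needed.
3 colors suffice: x1=3, x2=2, x3=1, x4=1, x5=2, x6=1, x7=2, x8=1, x9=2. Each edge has distinct colors on its endpoints.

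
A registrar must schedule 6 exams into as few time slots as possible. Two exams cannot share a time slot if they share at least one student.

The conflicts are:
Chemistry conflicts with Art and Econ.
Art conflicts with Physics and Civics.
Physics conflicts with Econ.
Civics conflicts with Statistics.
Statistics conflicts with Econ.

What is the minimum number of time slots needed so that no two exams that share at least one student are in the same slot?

The cycle Statistics-Econ-Physics-Art-Civics-Statistics has odd length 5, so it cannot be 2-colored; at least 3 time slots are needed.
Using 3 time slots: Chemistry=2, Art=1, Physics=2, Civics=2, Statistics=3, Econ=1. No two conflicting exams share a time slot.

3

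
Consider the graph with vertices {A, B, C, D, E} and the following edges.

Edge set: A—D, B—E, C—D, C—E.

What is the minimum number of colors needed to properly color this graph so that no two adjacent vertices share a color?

2

C and D are adjacent, so at least 2 colors are needed.
2 colors suffice: color 1 → {A, B, C}; color 2 → {D, E}. Each edge has distinct colors on its endpoints.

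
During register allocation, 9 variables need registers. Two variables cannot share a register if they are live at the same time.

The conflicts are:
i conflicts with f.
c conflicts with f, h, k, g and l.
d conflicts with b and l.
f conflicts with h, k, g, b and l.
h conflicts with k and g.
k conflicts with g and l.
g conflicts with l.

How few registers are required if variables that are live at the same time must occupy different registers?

c, f, h, k, g all conflict with each other, so at least 5 registers are needed.
Using 5 registers: i=2, c=5, d=1, f=1, h=3, k=2, g=4, b=2, l=3. Every pair that conflicts lands in different registers.

5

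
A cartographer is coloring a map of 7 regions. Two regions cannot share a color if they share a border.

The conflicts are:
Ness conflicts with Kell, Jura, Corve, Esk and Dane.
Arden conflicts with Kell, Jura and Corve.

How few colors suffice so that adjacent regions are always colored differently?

2

Arden and Corve conflict, so at least 2 colors are needed.
2 colors suffice: Ness=1, Arden=1, Kell=2, Jura=2, Corve=2, Esk=2, Dane=2. No two conflicting regions share a color.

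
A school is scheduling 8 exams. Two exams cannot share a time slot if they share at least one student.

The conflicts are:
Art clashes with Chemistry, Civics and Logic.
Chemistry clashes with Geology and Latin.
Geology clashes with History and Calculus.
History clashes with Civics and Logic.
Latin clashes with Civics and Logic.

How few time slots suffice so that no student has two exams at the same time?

The cycle Geology-Chemistry-Latin-Logic-History-Geology has odd length 5, so it cannot be 2-colored; at least 3 time slots are needed.
A valid assignment using 3 time slots: Art=1, Chemistry=2, Geology=1, History=3, Latin=1, Civics=2, Logic=2, Calculus=2. Each listed conflict is separated.

3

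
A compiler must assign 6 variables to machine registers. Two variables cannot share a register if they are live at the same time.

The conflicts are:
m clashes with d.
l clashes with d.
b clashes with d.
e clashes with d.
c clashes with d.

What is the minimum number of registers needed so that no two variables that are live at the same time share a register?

e and d conflict, so at least 2 registers are needed.
2 registers suffice: register 1 → {d}; register 2 → {m, l, b, e, c}. No two conflicting variables share a register.

2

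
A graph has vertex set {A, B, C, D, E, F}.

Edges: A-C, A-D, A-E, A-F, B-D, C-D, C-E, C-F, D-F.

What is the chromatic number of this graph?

4

A, C, D, F are mutually adjacent (a clique of size 4), so at least 4 colors are needed.
A valid assignment using 4 colors: A=red, B=red, C=blue, D=green, E=green, F=yellow. Each edge has distinct colors on its endpoints.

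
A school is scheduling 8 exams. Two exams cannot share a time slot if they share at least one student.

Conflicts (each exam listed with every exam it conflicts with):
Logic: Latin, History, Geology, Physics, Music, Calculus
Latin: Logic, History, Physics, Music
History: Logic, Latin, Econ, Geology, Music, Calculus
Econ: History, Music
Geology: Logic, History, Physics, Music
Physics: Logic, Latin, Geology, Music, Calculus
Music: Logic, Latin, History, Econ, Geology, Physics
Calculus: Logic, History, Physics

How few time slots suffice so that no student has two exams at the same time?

Logic, Latin, History, Music are mutually in conflict, so at least 4 time slots are needed.
4 time slots suffice: Logic=3, Latin=4, History=1, Econ=3, Geology=4, Physics=1, Music=2, Calculus=2. No two conflicting exams share a time slot.

4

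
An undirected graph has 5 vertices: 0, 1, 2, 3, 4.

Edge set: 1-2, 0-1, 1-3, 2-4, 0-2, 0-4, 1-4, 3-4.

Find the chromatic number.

4

0, 1, 2, 4 form a clique, so at least 4 colors are needed.
4 colors suffice: color red → {1}; color blue → {4}; color green → {2, 3}; color yellow → {0}. No two adjacent vertices share a color.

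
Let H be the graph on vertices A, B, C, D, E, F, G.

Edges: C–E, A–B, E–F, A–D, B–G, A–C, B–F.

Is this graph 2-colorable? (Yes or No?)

No

The cycle E-C-A-B-F-E has odd length 5, so it cannot be 2-colored; at least 3 colors are needed.
So 2 colors are not enough.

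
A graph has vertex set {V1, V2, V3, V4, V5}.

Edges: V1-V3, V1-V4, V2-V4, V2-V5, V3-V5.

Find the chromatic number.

The cycle V5-V3-V1-V4-V2-V5 has odd length 5, so it cannot be 2-colored; at least 3 colors are needed.
3 colors suffice: color 1 → {V1, V2}; color 2 → {V3, V4}; color 3 → {V5}. Each edge has distinct colors on its endpoints.

3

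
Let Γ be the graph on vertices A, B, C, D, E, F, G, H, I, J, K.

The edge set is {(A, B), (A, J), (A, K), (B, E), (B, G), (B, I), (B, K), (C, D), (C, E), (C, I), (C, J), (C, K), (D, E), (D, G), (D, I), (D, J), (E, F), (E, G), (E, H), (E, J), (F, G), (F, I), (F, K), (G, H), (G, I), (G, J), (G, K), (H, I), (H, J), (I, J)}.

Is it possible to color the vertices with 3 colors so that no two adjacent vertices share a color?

No

C, D, E, J are pairwise adjacent (a clique of size 4), so at least 4 colors are needed.
So 3 colors are not enough.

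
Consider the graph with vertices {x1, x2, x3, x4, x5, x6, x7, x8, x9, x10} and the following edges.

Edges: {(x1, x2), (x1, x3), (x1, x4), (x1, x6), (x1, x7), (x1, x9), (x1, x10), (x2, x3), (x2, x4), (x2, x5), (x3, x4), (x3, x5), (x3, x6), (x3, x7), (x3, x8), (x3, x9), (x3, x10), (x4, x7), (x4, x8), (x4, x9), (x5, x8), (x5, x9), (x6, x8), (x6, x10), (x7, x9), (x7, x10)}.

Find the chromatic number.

x1, x3, x4, x7, x9 are pairwise adjacent (a clique of size 5), so at least 5 colors are needed.
5 colors suffice: color 1 → {x3}; color 2 → {x1, x8}; color 3 → {x4, x5, x6}; color 4 → {x2, x7}; color 5 → {x9, x10}. No two adjacent vertices share a color.

5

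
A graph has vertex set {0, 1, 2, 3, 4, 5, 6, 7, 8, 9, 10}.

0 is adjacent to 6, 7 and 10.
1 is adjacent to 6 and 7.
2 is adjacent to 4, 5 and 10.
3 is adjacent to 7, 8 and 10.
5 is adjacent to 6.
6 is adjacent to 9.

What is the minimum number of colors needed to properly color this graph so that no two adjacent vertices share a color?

3

The cycle 2-5-6-0-10-2 has odd length 5, so it cannot be 2-colored; at least 3 colors are needed.
A valid assignment using 3 colors: 0=c, 1=b, 2=a, 3=c, 4=b, 5=b, 6=a, 7=a, 8=a, 9=b, 10=b. Each edge has distinct colors on its endpoints.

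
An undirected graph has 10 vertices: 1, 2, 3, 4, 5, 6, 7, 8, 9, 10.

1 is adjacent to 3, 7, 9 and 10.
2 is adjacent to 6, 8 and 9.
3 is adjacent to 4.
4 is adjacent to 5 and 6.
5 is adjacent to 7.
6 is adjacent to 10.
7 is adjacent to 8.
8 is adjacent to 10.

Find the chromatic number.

The cycle 1-7-5-4-3-1 has odd length 5, so it cannot be 2-colored; at least 3 colors are needed.
3 colors suffice: color red → {1, 4, 8}; color blue → {2, 3, 7, 10}; color green → {5, 6, 9}. Every edge joins two different colors.

3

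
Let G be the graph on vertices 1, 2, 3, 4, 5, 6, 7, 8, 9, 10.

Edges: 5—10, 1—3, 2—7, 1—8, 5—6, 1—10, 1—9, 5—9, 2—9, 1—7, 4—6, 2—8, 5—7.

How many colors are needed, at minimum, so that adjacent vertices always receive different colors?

2

5 and 7 are adjacent, so at least 2 colors are needed.
2 colors suffice: color red → {1, 2, 4, 5}; color blue → {3, 6, 7, 8, 9, 10}. Each edge has distinct colors on its endpoints.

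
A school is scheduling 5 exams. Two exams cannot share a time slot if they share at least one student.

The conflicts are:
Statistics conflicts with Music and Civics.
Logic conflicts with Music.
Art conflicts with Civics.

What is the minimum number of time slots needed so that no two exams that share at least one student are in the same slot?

2

Logic and Music conflict, so at least 2 time slots are needed.
2 time slots suffice: time slot 1 → {Music, Civics}; time slot 2 → {Statistics, Logic, Art}. Each listed conflict is separated.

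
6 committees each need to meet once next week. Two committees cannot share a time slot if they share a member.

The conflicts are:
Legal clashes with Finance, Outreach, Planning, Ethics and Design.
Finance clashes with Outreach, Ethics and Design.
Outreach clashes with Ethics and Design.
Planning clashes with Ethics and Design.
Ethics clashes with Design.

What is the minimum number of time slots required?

5

Legal, Finance, Outreach, Ethics, Design all conflict with each other, so at least 5 time slots are needed.
A valid assignment using 5 time slots: Legal=1, Finance=4, Outreach=5, Planning=4, Ethics=2, Design=3. Every pair that conflicts lands in different time slots.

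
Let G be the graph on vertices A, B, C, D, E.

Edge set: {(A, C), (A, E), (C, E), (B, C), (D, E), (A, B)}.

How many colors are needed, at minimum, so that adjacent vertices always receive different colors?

A, B, C are mutually adjacent, so at least 3 colors are needed.
A valid assignment using 3 colors: A=blue, B=green, C=red, D=red, E=green. Every edge joins two different colors.

3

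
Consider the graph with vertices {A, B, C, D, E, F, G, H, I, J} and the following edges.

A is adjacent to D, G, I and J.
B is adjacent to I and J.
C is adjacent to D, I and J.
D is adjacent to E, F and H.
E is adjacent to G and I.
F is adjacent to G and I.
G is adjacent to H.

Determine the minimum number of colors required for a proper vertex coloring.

D and E are adjacent, so at least 2 colors are needed.
2 colors suffice: color 1 → {D, G, I, J}; color 2 → {A, B, C, E, F, H}. No two adjacent vertices share a color.

2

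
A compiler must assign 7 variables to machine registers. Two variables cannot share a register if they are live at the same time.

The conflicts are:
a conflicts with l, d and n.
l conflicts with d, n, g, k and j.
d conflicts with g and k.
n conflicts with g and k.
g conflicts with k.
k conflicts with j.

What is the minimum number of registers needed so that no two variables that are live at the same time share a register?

l, n, g, k pairwise conflict, so at least 4 registers are needed.
Using 4 registers: a=2, l=1, d=3, n=3, g=4, k=2, j=3. Each listed conflict is separated.

4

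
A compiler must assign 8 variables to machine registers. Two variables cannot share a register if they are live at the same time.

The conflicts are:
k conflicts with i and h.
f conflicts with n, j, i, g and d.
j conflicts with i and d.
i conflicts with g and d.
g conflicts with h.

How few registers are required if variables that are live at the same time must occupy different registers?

f, j, i, d pairwise conflict, so at least 4 registers are needed.
4 registers suffice: register 1 → {n, i, h}; register 2 → {k, f}; register 3 → {g, d}; register 4 → {j}. Each listed conflict is separated.

4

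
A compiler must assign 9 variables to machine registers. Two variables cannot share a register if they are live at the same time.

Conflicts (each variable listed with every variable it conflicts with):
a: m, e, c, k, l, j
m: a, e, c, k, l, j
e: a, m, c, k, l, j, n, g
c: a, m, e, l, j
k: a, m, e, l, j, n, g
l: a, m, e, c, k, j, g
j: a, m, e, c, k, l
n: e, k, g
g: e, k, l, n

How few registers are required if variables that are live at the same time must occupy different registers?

a, m, e, k, l, j all conflict with each other, so at least 6 registers are needed.
A valid assignment using 6 registers: a=5, m=6, e=1, c=3, k=3, l=2, j=4, n=2, g=4. Each listed conflict is separated.

6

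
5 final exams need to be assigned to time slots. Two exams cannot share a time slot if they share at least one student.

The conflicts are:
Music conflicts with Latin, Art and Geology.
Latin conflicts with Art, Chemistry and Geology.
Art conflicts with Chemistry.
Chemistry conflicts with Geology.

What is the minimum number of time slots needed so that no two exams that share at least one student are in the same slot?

Music, Latin, Art are mutually in conflict, so at least 3 time slots are needed.
Using 3 time slots: Music=3, Latin=1, Art=2, Chemistry=3, Geology=2. No two conflicting exams share a time slot.

3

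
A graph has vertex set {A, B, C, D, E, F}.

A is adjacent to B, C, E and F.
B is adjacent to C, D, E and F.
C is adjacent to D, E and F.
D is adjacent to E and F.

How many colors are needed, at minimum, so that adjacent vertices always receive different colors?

4

B, C, D, F are mutually adjacent (a clique of size 4), so at least 4 colors are needed.
4 colors suffice: color red → {B}; color blue → {C}; color green → {E, F}; color yellow → {A, D}. Every edge joins two different colors.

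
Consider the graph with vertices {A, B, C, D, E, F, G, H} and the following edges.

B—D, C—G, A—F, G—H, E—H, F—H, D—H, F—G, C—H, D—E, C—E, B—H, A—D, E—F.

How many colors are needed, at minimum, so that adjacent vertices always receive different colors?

3

F, G, H are pairwise adjacent, so at least 3 colors are needed.
3 colors suffice: color red → {A, H}; color blue → {C, D, F}; color green → {B, E, G}. Every edge joins two different colors.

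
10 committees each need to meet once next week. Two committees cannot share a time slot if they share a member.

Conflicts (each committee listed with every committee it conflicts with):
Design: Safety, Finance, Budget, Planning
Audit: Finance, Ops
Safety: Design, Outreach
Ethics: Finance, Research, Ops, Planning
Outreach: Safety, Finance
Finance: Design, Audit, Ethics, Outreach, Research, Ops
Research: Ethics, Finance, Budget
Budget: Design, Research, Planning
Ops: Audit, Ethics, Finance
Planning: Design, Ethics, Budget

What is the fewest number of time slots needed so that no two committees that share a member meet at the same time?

3

Design, Budget, Planning pairwise conflict, so at least 3 time slots are needed.
3 time slots suffice: Design=2, Audit=2, Safety=1, Ethics=2, Outreach=2, Finance=1, Research=3, Budget=1, Ops=3, Planning=3. Each listed conflict is separated.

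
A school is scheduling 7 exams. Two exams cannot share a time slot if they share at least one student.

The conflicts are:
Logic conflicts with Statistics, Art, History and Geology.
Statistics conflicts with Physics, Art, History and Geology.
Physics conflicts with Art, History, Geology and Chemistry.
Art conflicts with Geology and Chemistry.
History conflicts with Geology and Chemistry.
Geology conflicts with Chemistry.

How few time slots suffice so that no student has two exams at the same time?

4

Physics, Art, Geology, Chemistry are mutually in conflict, so at least 4 time slots are needed.
4 time slots suffice: Logic=3, Statistics=4, Physics=3, Art=2, History=2, Geology=1, Chemistry=4. No two conflicting exams share a time slot.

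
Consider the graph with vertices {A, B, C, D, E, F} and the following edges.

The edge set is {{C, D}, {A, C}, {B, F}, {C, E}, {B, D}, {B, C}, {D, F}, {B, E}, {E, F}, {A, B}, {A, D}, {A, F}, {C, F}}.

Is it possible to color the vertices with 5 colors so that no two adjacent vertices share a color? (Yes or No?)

The chromatic number is 5. A, B, C, D, F are pairwise adjacent (a clique of size 5), so at least 5 colors are needed.
One proper 5-coloring: A=yellow, B=red, C=green, D=purple, E=yellow, F=blue.
That is already a proper 5-coloring.

Yes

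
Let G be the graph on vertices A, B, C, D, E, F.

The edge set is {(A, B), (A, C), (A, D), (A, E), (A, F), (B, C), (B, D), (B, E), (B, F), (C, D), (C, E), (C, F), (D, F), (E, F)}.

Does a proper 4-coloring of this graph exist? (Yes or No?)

A, B, C, D, F are mutually adjacent (a clique of size 5), so at least 5 colors are needed.
So 4 colors are not enough.

No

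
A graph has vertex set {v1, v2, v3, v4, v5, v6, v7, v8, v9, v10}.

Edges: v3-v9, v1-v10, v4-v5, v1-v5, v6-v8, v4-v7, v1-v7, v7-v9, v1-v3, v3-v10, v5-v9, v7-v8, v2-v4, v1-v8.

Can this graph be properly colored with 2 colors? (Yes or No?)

v1, v7, v8 are pairwise adjacent, so at least 3 colors are needed.
So 2 colors are not enough.

No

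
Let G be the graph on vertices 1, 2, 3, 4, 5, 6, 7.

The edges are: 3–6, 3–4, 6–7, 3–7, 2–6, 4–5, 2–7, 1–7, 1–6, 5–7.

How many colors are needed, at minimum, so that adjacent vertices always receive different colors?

3

2, 6, 7 are pairwise adjacent, so at least 3 colors are needed.
3 colors suffice: color red → {4, 7}; color blue → {5, 6}; color green → {1, 2, 3}. Each edge has distinct colors on its endpoints.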